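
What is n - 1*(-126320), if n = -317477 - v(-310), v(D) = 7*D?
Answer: -188987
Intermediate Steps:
n = -315307 (n = -317477 - 7*(-310) = -317477 - 1*(-2170) = -317477 + 2170 = -315307)
n - 1*(-126320) = -315307 - 1*(-126320) = -315307 + 126320 = -188987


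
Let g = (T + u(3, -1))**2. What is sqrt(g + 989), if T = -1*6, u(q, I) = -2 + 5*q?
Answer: sqrt(1038) ≈ 32.218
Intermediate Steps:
T = -6
g = 49 (g = (-6 + (-2 + 5*3))**2 = (-6 + (-2 + 15))**2 = (-6 + 13)**2 = 7**2 = 49)
sqrt(g + 989) = sqrt(49 + 989) = sqrt(1038)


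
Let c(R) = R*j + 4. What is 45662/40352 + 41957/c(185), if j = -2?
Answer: -419084143/3692208 ≈ -113.51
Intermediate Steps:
c(R) = 4 - 2*R (c(R) = R*(-2) + 4 = -2*R + 4 = 4 - 2*R)
45662/40352 + 41957/c(185) = 45662/40352 + 41957/(4 - 2*185) = 45662*(1/40352) + 41957/(4 - 370) = 22831/20176 + 41957/(-366) = 22831/20176 + 41957*(-1/366) = 22831/20176 - 41957/366 = -419084143/3692208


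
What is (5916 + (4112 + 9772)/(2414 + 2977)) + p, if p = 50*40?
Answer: 14229680/1797 ≈ 7918.6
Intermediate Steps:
p = 2000
(5916 + (4112 + 9772)/(2414 + 2977)) + p = (5916 + (4112 + 9772)/(2414 + 2977)) + 2000 = (5916 + 13884/5391) + 2000 = (5916 + 13884*(1/5391)) + 2000 = (5916 + 4628/1797) + 2000 = 10635680/1797 + 2000 = 14229680/1797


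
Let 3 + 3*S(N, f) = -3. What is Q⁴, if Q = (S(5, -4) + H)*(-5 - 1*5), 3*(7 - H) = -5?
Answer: 1600000000/81 ≈ 1.9753e+7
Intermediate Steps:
H = 26/3 (H = 7 - ⅓*(-5) = 7 + 5/3 = 26/3 ≈ 8.6667)
S(N, f) = -2 (S(N, f) = -1 + (⅓)*(-3) = -1 - 1 = -2)
Q = -200/3 (Q = (-2 + 26/3)*(-5 - 1*5) = 20*(-5 - 5)/3 = (20/3)*(-10) = -200/3 ≈ -66.667)
Q⁴ = (-200/3)⁴ = 1600000000/81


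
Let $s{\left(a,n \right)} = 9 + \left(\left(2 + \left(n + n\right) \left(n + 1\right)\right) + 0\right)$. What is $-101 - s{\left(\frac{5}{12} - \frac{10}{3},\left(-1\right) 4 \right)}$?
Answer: $-136$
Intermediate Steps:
$s{\left(a,n \right)} = 11 + 2 n \left(1 + n\right)$ ($s{\left(a,n \right)} = 9 + \left(\left(2 + 2 n \left(1 + n\right)\right) + 0\right) = 9 + \left(2 + 2 n \left(1 + n\right)\right) = 11 + 2 n \left(1 + n\right)$)
$-101 - s{\left(\frac{5}{12} - \frac{10}{3},\left(-1\right) 4 \right)} = -101 - \left(11 + 2 \left(\left(-1\right) 4\right) + 2 \left(\left(-1\right) 4\right)^{2}\right) = -101 - \left(11 + 2 \left(-4\right) + 2 \left(-4\right)^{2}\right) = -101 - \left(11 - 8 + 2 \cdot 16\right) = -101 - \left(11 - 8 + 32\right) = -101 - 35 = -136$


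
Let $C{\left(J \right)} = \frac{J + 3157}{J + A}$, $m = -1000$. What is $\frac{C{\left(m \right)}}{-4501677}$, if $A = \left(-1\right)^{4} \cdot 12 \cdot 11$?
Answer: $\frac{719}{1302485212} \approx 5.5202 \cdot 10^{-7}$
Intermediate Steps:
$A = 132$ ($A = 1 \cdot 12 \cdot 11 = 12 \cdot 11 = 132$)
$C{\left(J \right)} = \frac{3157 + J}{132 + J}$ ($C{\left(J \right)} = \frac{J + 3157}{J + 132} = \frac{3157 + J}{132 + J}$)
$\frac{C{\left(m \right)}}{-4501677} = \frac{\frac{1}{132 - 1000} \left(3157 - 1000\right)}{-4501677} = \frac{1}{-868} \cdot 2157 \left(- \frac{1}{4501677}\right) = \left(- \frac{1}{868}\right) 2157 \left(- \frac{1}{4501677}\right) = \left(- \frac{2157}{868}\right) \left(- \frac{1}{4501677}\right) = \frac{719}{1302485212}$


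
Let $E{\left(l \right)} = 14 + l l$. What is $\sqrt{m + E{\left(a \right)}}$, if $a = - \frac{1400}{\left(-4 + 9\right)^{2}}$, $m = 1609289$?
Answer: $\sqrt{1612439} \approx 1269.8$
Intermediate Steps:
$a = -56$ ($a = - \frac{1400}{5^{2}} = - \frac{1400}{25} = \left(-1400\right) \frac{1}{25} = -56$)
$E{\left(l \right)} = 14 + l^{2}$
$\sqrt{m + E{\left(a \right)}} = \sqrt{1609289 + \left(14 + \left(-56\right)^{2}\right)} = \sqrt{1609289 + \left(14 + 3136\right)} = \sqrt{1609289 + 3150} = \sqrt{1612439}$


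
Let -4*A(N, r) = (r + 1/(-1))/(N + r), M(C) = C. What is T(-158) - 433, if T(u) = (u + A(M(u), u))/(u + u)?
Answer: -172750721/399424 ≈ -432.50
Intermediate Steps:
A(N, r) = -(-1 + r)/(4*(N + r)) (A(N, r) = -(r + 1/(-1))/(4*(N + r)) = -(r - 1)/(4*(N + r)) = -(-1 + r)/(4*(N + r)))
T(u) = (u + (1 - u)/(8*u))/(2*u) (T(u) = (u + (1 - u)/(4*(u + u)))/(u + u) = (u + (1 - u)/(4*((2*u))))/((2*u)) = (u + (1/(2*u))*(1 - u)/4)*(1/(2*u)) = (u + (1 - u)/(8*u))*(1/(2*u)) = (u + (1 - u)/(8*u))/(2*u))
T(-158) - 433 = (1/16)*(1 - 1*(-158) + 8*(-158)²)/(-158)² - 433 = (1/16)*(1/24964)*(1 + 158 + 8*24964) - 433 = (1/16)*(1/24964)*(1 + 158 + 199712) - 433 = (1/16)*(1/24964)*199871 - 433 = 199871/399424 - 433 = -172750721/399424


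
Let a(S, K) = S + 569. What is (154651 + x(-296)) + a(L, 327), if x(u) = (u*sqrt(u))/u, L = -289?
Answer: 154931 + 2*I*sqrt(74) ≈ 1.5493e+5 + 17.205*I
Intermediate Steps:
a(S, K) = 569 + S
x(u) = sqrt(u) (x(u) = u**(3/2)/u = sqrt(u))
(154651 + x(-296)) + a(L, 327) = (154651 + sqrt(-296)) + (569 - 289) = (154651 + 2*I*sqrt(74)) + 280 = 154931 + 2*I*sqrt(74)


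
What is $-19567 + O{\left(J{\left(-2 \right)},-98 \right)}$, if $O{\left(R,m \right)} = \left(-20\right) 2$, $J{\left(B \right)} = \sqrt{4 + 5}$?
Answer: $-19607$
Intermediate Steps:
$J{\left(B \right)} = 3$ ($J{\left(B \right)} = \sqrt{9} = 3$)
$O{\left(R,m \right)} = -40$
$-19567 + O{\left(J{\left(-2 \right)},-98 \right)} = -19567 - 40 = -19607$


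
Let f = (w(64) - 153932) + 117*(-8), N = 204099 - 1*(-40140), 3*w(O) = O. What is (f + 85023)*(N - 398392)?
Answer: 32290583063/3 ≈ 1.0764e+10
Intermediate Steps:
w(O) = O/3
N = 244239 (N = 204099 + 40140 = 244239)
f = -464540/3 (f = ((1/3)*64 - 153932) + 117*(-8) = (64/3 - 153932) - 936 = -461732/3 - 936 = -464540/3 ≈ -1.5485e+5)
(f + 85023)*(N - 398392) = (-464540/3 + 85023)*(244239 - 398392) = -209471/3*(-154153) = 32290583063/3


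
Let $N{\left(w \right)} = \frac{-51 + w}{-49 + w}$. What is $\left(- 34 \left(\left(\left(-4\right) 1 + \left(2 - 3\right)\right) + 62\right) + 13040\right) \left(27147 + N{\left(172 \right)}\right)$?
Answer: $\frac{37071820604}{123} \approx 3.014 \cdot 10^{8}$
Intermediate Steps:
$N{\left(w \right)} = \frac{-51 + w}{-49 + w}$
$\left(- 34 \left(\left(\left(-4\right) 1 + \left(2 - 3\right)\right) + 62\right) + 13040\right) \left(27147 + N{\left(172 \right)}\right) = \left(- 34 \left(\left(\left(-4\right) 1 + \left(2 - 3\right)\right) + 62\right) + 13040\right) \left(27147 + \frac{-51 + 172}{-49 + 172}\right) = \left(- 34 \left(\left(-4 - 1\right) + 62\right) + 13040\right) \left(27147 + \frac{1}{123} \cdot 121\right) = \left(- 34 \left(-5 + 62\right) + 13040\right) \left(27147 + \frac{1}{123} \cdot 121\right) = \left(\left(-34\right) 57 + 13040\right) \left(27147 + \frac{121}{123}\right) = \left(-1938 + 13040\right) \frac{3339202}{123} = 11102 \cdot \frac{3339202}{123} = \frac{37071820604}{123}$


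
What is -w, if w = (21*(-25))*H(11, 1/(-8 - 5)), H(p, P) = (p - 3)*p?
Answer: 46200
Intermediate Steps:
H(p, P) = p*(-3 + p) (H(p, P) = (-3 + p)*p = p*(-3 + p))
w = -46200 (w = (21*(-25))*(11*(-3 + 11)) = -5775*8 = -525*88 = -46200)
-w = -1*(-46200) = 46200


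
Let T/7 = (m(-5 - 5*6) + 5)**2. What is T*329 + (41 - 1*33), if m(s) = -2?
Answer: 20735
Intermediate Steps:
T = 63 (T = 7*(-2 + 5)**2 = 7*3**2 = 7*9 = 63)
T*329 + (41 - 1*33) = 63*329 + (41 - 1*33) = 20727 + (41 - 33) = 20727 + 8 = 20735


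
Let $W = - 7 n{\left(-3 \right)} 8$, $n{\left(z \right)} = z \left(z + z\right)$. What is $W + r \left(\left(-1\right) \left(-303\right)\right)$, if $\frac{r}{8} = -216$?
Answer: $-524592$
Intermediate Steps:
$n{\left(z \right)} = 2 z^{2}$ ($n{\left(z \right)} = z 2 z = 2 z^{2}$)
$r = -1728$ ($r = 8 \left(-216\right) = -1728$)
$W = -1008$ ($W = - 7 \cdot 2 \left(-3\right)^{2} \cdot 8 = - 7 \cdot 2 \cdot 9 \cdot 8 = \left(-7\right) 18 \cdot 8 = \left(-126\right) 8 = -1008$)
$W + r \left(\left(-1\right) \left(-303\right)\right) = -1008 - 1728 \left(\left(-1\right) \left(-303\right)\right) = -1008 - 523584 = -524592$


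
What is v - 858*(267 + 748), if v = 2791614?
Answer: 1920744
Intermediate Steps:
v - 858*(267 + 748) = 2791614 - 858*(267 + 748) = 2791614 - 858*1015 = 2791614 - 870870 = 1920744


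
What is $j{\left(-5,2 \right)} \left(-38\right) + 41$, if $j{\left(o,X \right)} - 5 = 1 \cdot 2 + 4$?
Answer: $-377$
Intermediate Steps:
$j{\left(o,X \right)} = 11$ ($j{\left(o,X \right)} = 5 + \left(1 \cdot 2 + 4\right) = 5 + \left(2 + 4\right) = 5 + 6 = 11$)
$j{\left(-5,2 \right)} \left(-38\right) + 41 = 11 \left(-38\right) + 41 = -418 + 41 = -377$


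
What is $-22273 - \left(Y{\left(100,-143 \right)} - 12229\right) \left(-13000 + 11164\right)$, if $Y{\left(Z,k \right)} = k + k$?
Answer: $-22999813$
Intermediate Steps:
$Y{\left(Z,k \right)} = 2 k$
$-22273 - \left(Y{\left(100,-143 \right)} - 12229\right) \left(-13000 + 11164\right) = -22273 - \left(2 \left(-143\right) - 12229\right) \left(-13000 + 11164\right) = -22273 - \left(-286 - 12229\right) \left(-1836\right) = -22273 - \left(-12515\right) \left(-1836\right) = -22273 - 22977540 = -22999813$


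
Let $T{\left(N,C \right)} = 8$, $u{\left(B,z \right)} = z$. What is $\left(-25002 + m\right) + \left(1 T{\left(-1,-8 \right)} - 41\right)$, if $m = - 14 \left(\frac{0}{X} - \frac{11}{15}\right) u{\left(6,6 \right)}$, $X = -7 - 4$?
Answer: $- \frac{124867}{5} \approx -24973.0$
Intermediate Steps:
$X = -11$ ($X = -7 - 4 = -11$)
$m = \frac{308}{5}$ ($m = - 14 \left(\frac{0}{-11} - \frac{11}{15}\right) 6 = - 14 \left(0 \left(- \frac{1}{11}\right) - \frac{11}{15}\right) 6 = - 14 \left(0 - \frac{11}{15}\right) 6 = \left(-14\right) \left(- \frac{11}{15}\right) 6 = \frac{154}{15} \cdot 6 = \frac{308}{5} \approx 61.6$)
$\left(-25002 + m\right) + \left(1 T{\left(-1,-8 \right)} - 41\right) = \left(-25002 + \frac{308}{5}\right) + \left(1 \cdot 8 - 41\right) = - \frac{124702}{5} + \left(8 - 41\right) = - \frac{124702}{5} - 33 = - \frac{124867}{5}$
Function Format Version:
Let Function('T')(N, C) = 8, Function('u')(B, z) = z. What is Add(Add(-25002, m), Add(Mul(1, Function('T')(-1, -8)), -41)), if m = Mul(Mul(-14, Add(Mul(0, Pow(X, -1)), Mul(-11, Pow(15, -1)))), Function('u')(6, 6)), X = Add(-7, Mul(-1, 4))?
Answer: Rational(-124867, 5) ≈ -24973.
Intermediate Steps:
X = -11 (X = Add(-7, -4) = -11)
m = Rational(308, 5) (m = Mul(Mul(-14, Add(Mul(0, Pow(-11, -1)), Mul(-11, Pow(15, -1)))), 6) = Mul(Mul(-14, Add(Mul(0, Rational(-1, 11)), Mul(-11, Rational(1, 15)))), 6) = Mul(Mul(-14, Add(0, Rational(-11, 15))), 6) = Mul(Mul(-14, Rational(-11, 15)), 6) = Mul(Rational(154, 15), 6) = Rational(308, 5) ≈ 61.600)
Add(Add(-25002, m), Add(Mul(1, Function('T')(-1, -8)), -41)) = Add(Add(-25002, Rational(308, 5)), Add(Mul(1, 8), -41)) = Add(Rational(-124702, 5), Add(8, -41)) = Add(Rational(-124702, 5), -33) = Rational(-124867, 5)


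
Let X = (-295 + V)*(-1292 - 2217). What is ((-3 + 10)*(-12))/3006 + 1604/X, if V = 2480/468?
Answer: -1571104102/59587715055 ≈ -0.026366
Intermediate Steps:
V = 620/117 (V = 2480*(1/468) = 620/117 ≈ 5.2991)
X = 118937555/117 (X = (-295 + 620/117)*(-1292 - 2217) = -33895/117*(-3509) = 118937555/117 ≈ 1.0166e+6)
((-3 + 10)*(-12))/3006 + 1604/X = ((-3 + 10)*(-12))/3006 + 1604/(118937555/117) = (7*(-12))*(1/3006) + 1604*(117/118937555) = -84*1/3006 + 187668/118937555 = -14/501 + 187668/118937555 = -1571104102/59587715055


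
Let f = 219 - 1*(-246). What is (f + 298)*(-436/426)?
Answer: -166334/213 ≈ -780.91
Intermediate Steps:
f = 465 (f = 219 + 246 = 465)
(f + 298)*(-436/426) = (465 + 298)*(-436/426) = 763*(-436*1/426) = 763*(-218/213) = -166334/213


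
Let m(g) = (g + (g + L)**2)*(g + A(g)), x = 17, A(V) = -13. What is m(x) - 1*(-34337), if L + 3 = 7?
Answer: 36169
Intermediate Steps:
L = 4 (L = -3 + 7 = 4)
m(g) = (-13 + g)*(g + (4 + g)**2) (m(g) = (g + (g + 4)**2)*(g - 13) = (g + (4 + g)**2)*(-13 + g) = (-13 + g)*(g + (4 + g)**2))
m(x) - 1*(-34337) = (-208 + 17**3 - 101*17 - 4*17**2) - 1*(-34337) = (-208 + 4913 - 1717 - 4*289) + 34337 = (-208 + 4913 - 1717 - 1156) + 34337 = 1832 + 34337 = 36169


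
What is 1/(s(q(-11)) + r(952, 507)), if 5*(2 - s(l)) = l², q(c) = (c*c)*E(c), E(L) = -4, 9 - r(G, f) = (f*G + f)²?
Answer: -5/1167271310406 ≈ -4.2835e-12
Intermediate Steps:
r(G, f) = 9 - (f + G*f)² (r(G, f) = 9 - (f*G + f)² = 9 - (G*f + f)² = 9 - (f + G*f)²)
q(c) = -4*c² (q(c) = (c*c)*(-4) = c²*(-4) = -4*c²)
s(l) = 2 - l²/5
1/(s(q(-11)) + r(952, 507)) = 1/((2 - (-4*(-11)²)²/5) + (9 - 1*507²*(1 + 952)²)) = 1/((2 - (-4*121)²/5) + (9 - 1*257049*953²)) = 1/((2 - ⅕*(-484)²) + (9 - 1*257049*908209)) = 1/((2 - ⅕*234256) + (9 - 233454215241)) = 1/((2 - 234256/5) - 233454215232) = 1/(-234246/5 - 233454215232) = 1/(-1167271310406/5) = -5/1167271310406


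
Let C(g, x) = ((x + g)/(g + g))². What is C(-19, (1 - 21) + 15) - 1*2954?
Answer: -1066250/361 ≈ -2953.6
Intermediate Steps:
C(g, x) = (g + x)²/(4*g²) (C(g, x) = ((g + x)/((2*g)))² = ((g + x)*(1/(2*g)))² = ((g + x)/(2*g))² = (g + x)²/(4*g²))
C(-19, (1 - 21) + 15) - 1*2954 = (¼)*(-19 + ((1 - 21) + 15))²/(-19)² - 1*2954 = (¼)*(1/361)*(-19 + (-20 + 15))² - 2954 = (¼)*(1/361)*(-19 - 5)² - 2954 = (¼)*(1/361)*(-24)² - 2954 = (¼)*(1/361)*576 - 2954 = 144/361 - 2954 = -1066250/361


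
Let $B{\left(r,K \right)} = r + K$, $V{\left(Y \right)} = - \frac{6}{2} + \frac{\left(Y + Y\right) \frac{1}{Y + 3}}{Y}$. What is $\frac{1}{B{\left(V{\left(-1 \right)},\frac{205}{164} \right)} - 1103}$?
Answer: $- \frac{4}{4415} \approx -0.000906$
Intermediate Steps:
$V{\left(Y \right)} = -3 + \frac{2}{3 + Y}$ ($V{\left(Y \right)} = \left(-6\right) \frac{1}{2} + \frac{2 Y \frac{1}{3 + Y}}{Y} = -3 + \frac{2 Y \frac{1}{3 + Y}}{Y} = -3 + \frac{2}{3 + Y}$)
$B{\left(r,K \right)} = K + r$
$\frac{1}{B{\left(V{\left(-1 \right)},\frac{205}{164} \right)} - 1103} = \frac{1}{\left(\frac{205}{164} + \frac{-7 - -3}{3 - 1}\right) - 1103} = \frac{1}{\left(205 \cdot \frac{1}{164} + \frac{-7 + 3}{2}\right) - 1103} = \frac{1}{\left(\frac{5}{4} + \frac{1}{2} \left(-4\right)\right) - 1103} = \frac{1}{\left(\frac{5}{4} - 2\right) - 1103} = \frac{1}{- \frac{3}{4} - 1103} = \frac{1}{- \frac{4415}{4}} = - \frac{4}{4415}$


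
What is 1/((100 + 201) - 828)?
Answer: -1/527 ≈ -0.0018975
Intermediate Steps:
1/((100 + 201) - 828) = 1/(301 - 828) = 1/(-527) = -1/527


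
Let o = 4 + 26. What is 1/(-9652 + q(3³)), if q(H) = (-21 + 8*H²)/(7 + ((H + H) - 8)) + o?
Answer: -53/504155 ≈ -0.00010513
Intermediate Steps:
o = 30
q(H) = 30 + (-21 + 8*H²)/(-1 + 2*H) (q(H) = (-21 + 8*H²)/(7 + ((H + H) - 8)) + 30 = (-21 + 8*H²)/(7 + (2*H - 8)) + 30 = (-21 + 8*H²)/(7 + (-8 + 2*H)) + 30 = (-21 + 8*H²)/(-1 + 2*H) + 30 = 30 + (-21 + 8*H²)/(-1 + 2*H))
1/(-9652 + q(3³)) = 1/(-9652 + (-51 + 8*(3³)² + 60*3³)/(-1 + 2*3³)) = 1/(-9652 + (-51 + 8*27² + 60*27)/(-1 + 2*27)) = 1/(-9652 + (-51 + 8*729 + 1620)/(-1 + 54)) = 1/(-9652 + (-51 + 5832 + 1620)/53) = 1/(-9652 + (1/53)*7401) = 1/(-9652 + 7401/53) = 1/(-504155/53) = -53/504155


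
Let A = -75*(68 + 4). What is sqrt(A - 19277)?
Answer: I*sqrt(24677) ≈ 157.09*I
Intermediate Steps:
A = -5400 (A = -75*72 = -5400)
sqrt(A - 19277) = sqrt(-5400 - 19277) = sqrt(-24677) = I*sqrt(24677)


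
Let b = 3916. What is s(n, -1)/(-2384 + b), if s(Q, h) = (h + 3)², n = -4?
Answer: 1/383 ≈ 0.0026110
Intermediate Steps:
s(Q, h) = (3 + h)²
s(n, -1)/(-2384 + b) = (3 - 1)²/(-2384 + 3916) = 2²/1532 = (1/1532)*4 = 1/383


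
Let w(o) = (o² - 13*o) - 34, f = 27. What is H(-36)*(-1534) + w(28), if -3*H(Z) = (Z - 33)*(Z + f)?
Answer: 317924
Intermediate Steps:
H(Z) = -(-33 + Z)*(27 + Z)/3 (H(Z) = -(Z - 33)*(Z + 27)/3 = -(-33 + Z)*(27 + Z)/3)
w(o) = -34 + o² - 13*o
H(-36)*(-1534) + w(28) = (297 + 2*(-36) - ⅓*(-36)²)*(-1534) + (-34 + 28² - 13*28) = (297 - 72 - ⅓*1296)*(-1534) + (-34 + 784 - 364) = (297 - 72 - 432)*(-1534) + 386 = -207*(-1534) + 386 = 317538 + 386 = 317924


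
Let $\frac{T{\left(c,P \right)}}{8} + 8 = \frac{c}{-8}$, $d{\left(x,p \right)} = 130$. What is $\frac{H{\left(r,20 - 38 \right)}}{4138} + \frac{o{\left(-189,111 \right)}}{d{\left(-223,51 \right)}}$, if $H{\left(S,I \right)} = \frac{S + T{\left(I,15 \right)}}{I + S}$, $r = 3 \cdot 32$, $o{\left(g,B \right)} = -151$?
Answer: $- \frac{468566}{403455} \approx -1.1614$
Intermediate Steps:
$r = 96$
$T{\left(c,P \right)} = -64 - c$ ($T{\left(c,P \right)} = -64 + 8 \frac{c}{-8} = -64 + 8 c \left(- \frac{1}{8}\right) = -64 + 8 \left(- \frac{c}{8}\right) = -64 - c$)
$H{\left(S,I \right)} = \frac{-64 + S - I}{I + S}$ ($H{\left(S,I \right)} = \frac{S - \left(64 + I\right)}{I + S} = \frac{-64 + S - I}{I + S}$)
$\frac{H{\left(r,20 - 38 \right)}}{4138} + \frac{o{\left(-189,111 \right)}}{d{\left(-223,51 \right)}} = \frac{\frac{1}{\left(20 - 38\right) + 96} \left(-64 + 96 - \left(20 - 38\right)\right)}{4138} - \frac{151}{130} = \frac{-64 + 96 - \left(20 - 38\right)}{\left(20 - 38\right) + 96} \cdot \frac{1}{4138} - \frac{151}{130} = \frac{-64 + 96 - -18}{-18 + 96} \cdot \frac{1}{4138} - \frac{151}{130} = \frac{-64 + 96 + 18}{78} \cdot \frac{1}{4138} - \frac{151}{130} = \frac{1}{78} \cdot 50 \cdot \frac{1}{4138} - \frac{151}{130} = \frac{25}{39} \cdot \frac{1}{4138} - \frac{151}{130} = \frac{25}{161382} - \frac{151}{130} = - \frac{468566}{403455}$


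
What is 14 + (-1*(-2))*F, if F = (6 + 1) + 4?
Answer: 36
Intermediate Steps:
F = 11 (F = 7 + 4 = 11)
14 + (-1*(-2))*F = 14 - 1*(-2)*11 = 14 + 2*11 = 14 + 22 = 36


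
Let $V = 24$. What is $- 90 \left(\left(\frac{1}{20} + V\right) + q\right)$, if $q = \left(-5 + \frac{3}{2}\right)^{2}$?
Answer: $-3267$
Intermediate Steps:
$q = \frac{49}{4}$ ($q = \left(-5 + 3 \cdot \frac{1}{2}\right)^{2} = \left(-5 + \frac{3}{2}\right)^{2} = \left(- \frac{7}{2}\right)^{2} = \frac{49}{4} \approx 12.25$)
$- 90 \left(\left(\frac{1}{20} + V\right) + q\right) = - 90 \left(\left(\frac{1}{20} + 24\right) + \frac{49}{4}\right) = - 90 \left(\frac{481}{20} + \frac{49}{4}\right) = \left(-90\right) \frac{363}{10} = -3267$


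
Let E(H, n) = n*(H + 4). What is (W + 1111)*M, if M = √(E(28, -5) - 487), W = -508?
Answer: 603*I*√647 ≈ 15338.0*I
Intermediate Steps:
E(H, n) = n*(4 + H)
M = I*√647 (M = √(-5*(4 + 28) - 487) = √(-5*32 - 487) = √(-160 - 487) = √(-647) = I*√647 ≈ 25.436*I)
(W + 1111)*M = (-508 + 1111)*(I*√647) = 603*(I*√647) = 603*I*√647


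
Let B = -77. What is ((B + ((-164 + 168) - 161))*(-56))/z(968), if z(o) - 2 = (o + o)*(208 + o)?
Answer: 6552/1138369 ≈ 0.0057556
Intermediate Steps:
z(o) = 2 + 2*o*(208 + o) (z(o) = 2 + (o + o)*(208 + o) = 2 + (2*o)*(208 + o) = 2 + 2*o*(208 + o))
((B + ((-164 + 168) - 161))*(-56))/z(968) = ((-77 + ((-164 + 168) - 161))*(-56))/(2 + 2*968² + 416*968) = ((-77 + (4 - 161))*(-56))/(2 + 2*937024 + 402688) = ((-77 - 157)*(-56))/(2 + 1874048 + 402688) = -234*(-56)/2276738 = 13104*(1/2276738) = 6552/1138369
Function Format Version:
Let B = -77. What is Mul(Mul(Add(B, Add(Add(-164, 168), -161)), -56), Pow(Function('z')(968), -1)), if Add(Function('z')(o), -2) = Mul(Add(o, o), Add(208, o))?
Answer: Rational(6552, 1138369) ≈ 0.0057556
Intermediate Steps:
Function('z')(o) = Add(2, Mul(2, o, Add(208, o))) (Function('z')(o) = Add(2, Mul(Add(o, o), Add(208, o))) = Add(2, Mul(Mul(2, o), Add(208, o))) = Add(2, Mul(2, o, Add(208, o))))
Mul(Mul(Add(B, Add(Add(-164, 168), -161)), -56), Pow(Function('z')(968), -1)) = Mul(Mul(Add(-77, Add(Add(-164, 168), -161)), -56), Pow(Add(2, Mul(2, Pow(968, 2)), Mul(416, 968)), -1)) = Mul(Mul(Add(-77, Add(4, -161)), -56), Pow(Add(2, Mul(2, 937024), 402688), -1)) = Mul(Mul(Add(-77, -157), -56), Pow(Add(2, 1874048, 402688), -1)) = Mul(Mul(-234, -56), Pow(2276738, -1)) = Mul(13104, Rational(1, 2276738)) = Rational(6552, 1138369)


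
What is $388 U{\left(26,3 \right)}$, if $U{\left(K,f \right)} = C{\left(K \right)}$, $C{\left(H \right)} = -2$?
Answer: $-776$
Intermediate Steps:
$U{\left(K,f \right)} = -2$
$388 U{\left(26,3 \right)} = 388 \left(-2\right) = -776$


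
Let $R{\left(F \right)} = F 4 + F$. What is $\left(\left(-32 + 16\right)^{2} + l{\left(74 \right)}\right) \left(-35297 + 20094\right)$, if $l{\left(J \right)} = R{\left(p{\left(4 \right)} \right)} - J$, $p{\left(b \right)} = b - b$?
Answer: $-2766946$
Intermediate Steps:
$p{\left(b \right)} = 0$
$R{\left(F \right)} = 5 F$ ($R{\left(F \right)} = 4 F + F = 5 F$)
$l{\left(J \right)} = - J$ ($l{\left(J \right)} = 5 \cdot 0 - J = 0 - J = - J$)
$\left(\left(-32 + 16\right)^{2} + l{\left(74 \right)}\right) \left(-35297 + 20094\right) = \left(\left(-32 + 16\right)^{2} - 74\right) \left(-35297 + 20094\right) = \left(\left(-16\right)^{2} - 74\right) \left(-15203\right) = \left(256 - 74\right) \left(-15203\right) = 182 \left(-15203\right) = -2766946$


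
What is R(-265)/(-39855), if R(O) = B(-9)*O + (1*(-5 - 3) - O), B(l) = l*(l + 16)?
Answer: -16952/39855 ≈ -0.42534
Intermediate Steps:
B(l) = l*(16 + l)
R(O) = -8 - 64*O (R(O) = (-9*(16 - 9))*O + (1*(-5 - 3) - O) = (-9*7)*O + (1*(-8) - O) = -63*O + (-8 - O) = -8 - 64*O)
R(-265)/(-39855) = (-8 - 64*(-265))/(-39855) = (-8 + 16960)*(-1/39855) = 16952*(-1/39855) = -16952/39855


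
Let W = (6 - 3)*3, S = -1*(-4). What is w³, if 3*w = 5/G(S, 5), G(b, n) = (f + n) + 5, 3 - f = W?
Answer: 125/1728 ≈ 0.072338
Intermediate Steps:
S = 4
W = 9 (W = 3*3 = 9)
f = -6 (f = 3 - 1*9 = 3 - 9 = -6)
G(b, n) = -1 + n (G(b, n) = (-6 + n) + 5 = -1 + n)
w = 5/12 (w = (5/(-1 + 5))/3 = (5/4)/3 = (5*(¼))/3 = (⅓)*(5/4) = 5/12 ≈ 0.41667)
w³ = (5/12)³ = 125/1728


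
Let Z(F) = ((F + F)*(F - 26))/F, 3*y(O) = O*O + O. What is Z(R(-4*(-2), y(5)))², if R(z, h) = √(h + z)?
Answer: 2776 - 624*√2 ≈ 1893.5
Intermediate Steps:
y(O) = O/3 + O²/3 (y(O) = (O*O + O)/3 = (O² + O)/3 = (O + O²)/3 = O/3 + O²/3)
Z(F) = -52 + 2*F (Z(F) = ((2*F)*(-26 + F))/F = (2*F*(-26 + F))/F = -52 + 2*F)
Z(R(-4*(-2), y(5)))² = (-52 + 2*√((⅓)*5*(1 + 5) - 4*(-2)))² = (-52 + 2*√((⅓)*5*6 + 8))² = (-52 + 2*√(10 + 8))² = (-52 + 2*√18)² = (-52 + 2*(3*√2))² = (-52 + 6*√2)²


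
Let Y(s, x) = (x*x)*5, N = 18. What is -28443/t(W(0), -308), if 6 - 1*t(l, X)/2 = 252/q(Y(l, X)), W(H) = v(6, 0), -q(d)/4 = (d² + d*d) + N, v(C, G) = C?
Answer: -2133030283099729/899917849657 ≈ -2370.3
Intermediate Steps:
Y(s, x) = 5*x² (Y(s, x) = x²*5 = 5*x²)
q(d) = -72 - 8*d² (q(d) = -4*((d² + d*d) + 18) = -4*((d² + d²) + 18) = -4*(2*d² + 18) = -4*(18 + 2*d²) = -72 - 8*d²)
W(H) = 6
t(l, X) = 12 - 504/(-72 - 200*X⁴) (t(l, X) = 12 - 504/(-72 - 8*25*X⁴) = 12 - 504/(-72 - 200*X⁴))
-28443/t(W(0), -308) = -28443*(9 + 25*(-308)⁴)/(3*(57 + 100*(-308)⁴)) = -28443*(9 + 25*8999178496)/(3*(57 + 100*8999178496)) = -28443*(9 + 224979462400)/(3*(57 + 899917849600)) = -28443/(3*899917849657/224979462409) = -28443/(3*(1/224979462409)*899917849657) = -28443/2699753548971/224979462409 = -28443*224979462409/2699753548971 = -2133030283099729/899917849657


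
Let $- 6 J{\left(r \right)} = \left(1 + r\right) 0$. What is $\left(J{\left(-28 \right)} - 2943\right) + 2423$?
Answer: $-520$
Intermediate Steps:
$J{\left(r \right)} = 0$ ($J{\left(r \right)} = - \frac{\left(1 + r\right) 0}{6} = \left(- \frac{1}{6}\right) 0 = 0$)
$\left(J{\left(-28 \right)} - 2943\right) + 2423 = \left(0 - 2943\right) + 2423 = -2943 + 2423 = -520$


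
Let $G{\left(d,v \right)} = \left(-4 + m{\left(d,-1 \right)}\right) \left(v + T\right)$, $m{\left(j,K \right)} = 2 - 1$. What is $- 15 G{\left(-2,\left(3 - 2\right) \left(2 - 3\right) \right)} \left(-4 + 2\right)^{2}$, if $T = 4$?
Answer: $540$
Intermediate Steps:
$m{\left(j,K \right)} = 1$ ($m{\left(j,K \right)} = 2 - 1 = 1$)
$G{\left(d,v \right)} = -12 - 3 v$ ($G{\left(d,v \right)} = \left(-4 + 1\right) \left(v + 4\right) = - 3 \left(4 + v\right) = -12 - 3 v$)
$- 15 G{\left(-2,\left(3 - 2\right) \left(2 - 3\right) \right)} \left(-4 + 2\right)^{2} = - 15 \left(-12 - 3 \left(3 - 2\right) \left(2 - 3\right)\right) \left(-4 + 2\right)^{2} = - 15 \left(-12 - 3 \cdot 1 \left(-1\right)\right) \left(-2\right)^{2} = - 15 \left(-12 - -3\right) 4 = - 15 \left(-12 + 3\right) 4 = \left(-15\right) \left(-9\right) 4 = 135 \cdot 4 = 540$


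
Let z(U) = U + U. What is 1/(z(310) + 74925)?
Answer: 1/75545 ≈ 1.3237e-5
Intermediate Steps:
z(U) = 2*U
1/(z(310) + 74925) = 1/(2*310 + 74925) = 1/(620 + 74925) = 1/75545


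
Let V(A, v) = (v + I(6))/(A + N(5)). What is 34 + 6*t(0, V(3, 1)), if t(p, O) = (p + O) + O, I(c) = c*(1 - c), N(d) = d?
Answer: -19/2 ≈ -9.5000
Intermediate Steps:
V(A, v) = (-30 + v)/(5 + A) (V(A, v) = (v + 6*(1 - 1*6))/(A + 5) = (v + 6*(1 - 6))/(5 + A) = (v + 6*(-5))/(5 + A) = (v - 30)/(5 + A) = (-30 + v)/(5 + A))
t(p, O) = p + 2*O (t(p, O) = (O + p) + O = p + 2*O)
34 + 6*t(0, V(3, 1)) = 34 + 6*(0 + 2*((-30 + 1)/(5 + 3))) = 34 + 6*(0 + 2*(-29/8)) = 34 + 6*(0 - 29/4) = 34 + 6*(-29/4) = 34 - 87/2 = -19/2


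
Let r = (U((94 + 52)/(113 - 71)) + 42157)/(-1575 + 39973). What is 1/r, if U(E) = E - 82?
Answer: 403179/441824 ≈ 0.91253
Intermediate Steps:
U(E) = -82 + E
r = 441824/403179 (r = ((-82 + (94 + 52)/(113 - 71)) + 42157)/(-1575 + 39973) = ((-82 + 146/42) + 42157)/38398 = ((-82 + 146*(1/42)) + 42157)*(1/38398) = ((-82 + 73/21) + 42157)*(1/38398) = (-1649/21 + 42157)*(1/38398) = (883648/21)*(1/38398) = 441824/403179 ≈ 1.0958)
1/r = 1/(441824/403179) = 403179/441824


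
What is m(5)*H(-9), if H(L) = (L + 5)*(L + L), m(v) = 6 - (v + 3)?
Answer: -144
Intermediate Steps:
m(v) = 3 - v (m(v) = 6 - (3 + v) = 6 + (-3 - v) = 3 - v)
H(L) = 2*L*(5 + L) (H(L) = (5 + L)*(2*L) = 2*L*(5 + L))
m(5)*H(-9) = (3 - 1*5)*(2*(-9)*(5 - 9)) = (3 - 5)*(2*(-9)*(-4)) = -2*72 = -144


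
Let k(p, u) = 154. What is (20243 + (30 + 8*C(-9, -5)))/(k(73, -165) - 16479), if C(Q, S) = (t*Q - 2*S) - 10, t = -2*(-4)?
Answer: -19697/16325 ≈ -1.2066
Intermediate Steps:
t = 8
C(Q, S) = -10 - 2*S + 8*Q (C(Q, S) = (8*Q - 2*S) - 10 = (-2*S + 8*Q) - 10 = -10 - 2*S + 8*Q)
(20243 + (30 + 8*C(-9, -5)))/(k(73, -165) - 16479) = (20243 + (30 + 8*(-10 - 2*(-5) + 8*(-9))))/(154 - 16479) = (20243 + (30 + 8*(-10 + 10 - 72)))/(-16325) = (20243 + (30 + 8*(-72)))*(-1/16325) = (20243 + (30 - 576))*(-1/16325) = (20243 - 546)*(-1/16325) = 19697*(-1/16325) = -19697/16325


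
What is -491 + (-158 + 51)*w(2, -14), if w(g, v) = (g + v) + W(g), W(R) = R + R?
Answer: 365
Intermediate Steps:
W(R) = 2*R
w(g, v) = v + 3*g (w(g, v) = (g + v) + 2*g = v + 3*g)
-491 + (-158 + 51)*w(2, -14) = -491 + (-158 + 51)*(-14 + 3*2) = -491 - 107*(-14 + 6) = -491 - 107*(-8) = -491 + 856 = 365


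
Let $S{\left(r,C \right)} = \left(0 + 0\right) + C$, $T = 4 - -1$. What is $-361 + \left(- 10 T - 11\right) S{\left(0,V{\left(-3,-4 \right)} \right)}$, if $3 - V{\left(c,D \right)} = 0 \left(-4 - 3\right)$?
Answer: $-544$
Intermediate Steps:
$T = 5$ ($T = 4 + 1 = 5$)
$V{\left(c,D \right)} = 3$ ($V{\left(c,D \right)} = 3 - 0 \left(-4 - 3\right) = 3 - 0 \left(-7\right) = 3 - 0 = 3 + 0 = 3$)
$S{\left(r,C \right)} = C$ ($S{\left(r,C \right)} = 0 + C = C$)
$-361 + \left(- 10 T - 11\right) S{\left(0,V{\left(-3,-4 \right)} \right)} = -361 + \left(\left(-10\right) 5 - 11\right) 3 = -361 + \left(-50 - 11\right) 3 = -361 - 183 = -544$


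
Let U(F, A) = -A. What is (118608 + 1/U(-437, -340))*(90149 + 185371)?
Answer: 555540908496/17 ≈ 3.2679e+10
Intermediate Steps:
(118608 + 1/U(-437, -340))*(90149 + 185371) = (118608 + 1/(-1*(-340)))*(90149 + 185371) = (118608 + 1/340)*275520 = (40326721/340)*275520 = 555540908496/17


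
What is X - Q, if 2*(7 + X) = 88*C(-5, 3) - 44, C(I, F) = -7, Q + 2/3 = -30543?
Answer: 90620/3 ≈ 30207.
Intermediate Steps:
Q = -91631/3 (Q = -⅔ - 30543 = -91631/3 ≈ -30544.)
X = -337 (X = -7 + (88*(-7) - 44)/2 = -7 + (-616 - 44)/2 = -7 + (½)*(-660) = -7 - 330 = -337)
X - Q = -337 - 1*(-91631/3) = -337 + 91631/3 = 90620/3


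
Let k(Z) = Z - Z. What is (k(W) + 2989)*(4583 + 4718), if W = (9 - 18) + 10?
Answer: 27800689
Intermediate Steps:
W = 1 (W = -9 + 10 = 1)
k(Z) = 0
(k(W) + 2989)*(4583 + 4718) = (0 + 2989)*(4583 + 4718) = 2989*9301 = 27800689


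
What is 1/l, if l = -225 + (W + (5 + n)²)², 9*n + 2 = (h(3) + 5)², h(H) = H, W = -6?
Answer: 6561/118711144 ≈ 5.5269e-5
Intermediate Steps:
n = 62/9 (n = -2/9 + (3 + 5)²/9 = -2/9 + (⅑)*8² = -2/9 + (⅑)*64 = -2/9 + 64/9 = 62/9 ≈ 6.8889)
l = 118711144/6561 (l = -225 + (-6 + (5 + 62/9)²)² = -225 + (-6 + (107/9)²)² = -225 + (-6 + 11449/81)² = -225 + (10963/81)² = -225 + 120187369/6561 = 118711144/6561 ≈ 18093.)
1/l = 1/(118711144/6561) = 6561/118711144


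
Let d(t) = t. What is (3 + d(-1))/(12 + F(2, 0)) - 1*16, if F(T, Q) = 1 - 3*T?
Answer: -110/7 ≈ -15.714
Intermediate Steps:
F(T, Q) = 1 - 3*T
(3 + d(-1))/(12 + F(2, 0)) - 1*16 = (3 - 1)/(12 + (1 - 3*2)) - 1*16 = 2/(12 + (1 - 6)) - 16 = 2/(12 - 5) - 16 = 2/7 - 16 = -110/7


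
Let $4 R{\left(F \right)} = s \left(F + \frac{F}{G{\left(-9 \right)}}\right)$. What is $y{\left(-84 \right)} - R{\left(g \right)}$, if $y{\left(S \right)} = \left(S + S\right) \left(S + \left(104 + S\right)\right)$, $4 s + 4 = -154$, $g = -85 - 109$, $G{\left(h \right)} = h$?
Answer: $\frac{81442}{9} \approx 9049.1$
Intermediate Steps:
$g = -194$
$s = - \frac{79}{2}$ ($s = -1 + \frac{1}{4} \left(-154\right) = -1 - \frac{77}{2} = - \frac{79}{2} \approx -39.5$)
$y{\left(S \right)} = 2 S \left(104 + 2 S\right)$
$R{\left(F \right)} = - \frac{79 F}{9}$ ($R{\left(F \right)} = \frac{\left(- \frac{79}{2}\right) \left(F + \frac{F}{-9}\right)}{4} = \frac{\left(- \frac{79}{2}\right) \left(F + F \left(- \frac{1}{9}\right)\right)}{4} = \frac{\left(- \frac{79}{2}\right) \left(F - \frac{F}{9}\right)}{4} = \frac{\left(- \frac{79}{2}\right) \frac{8 F}{9}}{4} = \frac{\left(- \frac{316}{9}\right) F}{4} = - \frac{79 F}{9}$)
$y{\left(-84 \right)} - R{\left(g \right)} = 4 \left(-84\right) \left(52 - 84\right) - \left(- \frac{79}{9}\right) \left(-194\right) = 4 \left(-84\right) \left(-32\right) - \frac{15326}{9} = 10752 - \frac{15326}{9} = \frac{81442}{9}$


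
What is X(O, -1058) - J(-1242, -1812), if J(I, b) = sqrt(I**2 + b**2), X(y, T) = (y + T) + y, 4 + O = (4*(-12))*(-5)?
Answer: -586 - 6*sqrt(134053) ≈ -2782.8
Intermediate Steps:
O = 236 (O = -4 + (4*(-12))*(-5) = -4 - 48*(-5) = -4 + 240 = 236)
X(y, T) = T + 2*y (X(y, T) = (T + y) + y = T + 2*y)
X(O, -1058) - J(-1242, -1812) = (-1058 + 2*236) - sqrt((-1242)**2 + (-1812)**2) = (-1058 + 472) - sqrt(1542564 + 3283344) = -586 - sqrt(4825908) = -586 - 6*sqrt(134053)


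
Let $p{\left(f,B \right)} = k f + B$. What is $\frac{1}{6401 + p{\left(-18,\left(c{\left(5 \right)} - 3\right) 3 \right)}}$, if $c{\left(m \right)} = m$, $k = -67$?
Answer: $\frac{1}{7613} \approx 0.00013135$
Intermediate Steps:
$p{\left(f,B \right)} = B - 67 f$ ($p{\left(f,B \right)} = - 67 f + B = B - 67 f$)
$\frac{1}{6401 + p{\left(-18,\left(c{\left(5 \right)} - 3\right) 3 \right)}} = \frac{1}{6401 + \left(\left(5 - 3\right) 3 - -1206\right)} = \frac{1}{6401 + \left(2 \cdot 3 + 1206\right)} = \frac{1}{6401 + \left(6 + 1206\right)} = \frac{1}{6401 + 1212} = \frac{1}{7613}$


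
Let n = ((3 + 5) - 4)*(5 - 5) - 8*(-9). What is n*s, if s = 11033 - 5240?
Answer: 417096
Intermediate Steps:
s = 5793
n = 72 (n = (8 - 4)*0 + 72 = 4*0 + 72 = 0 + 72 = 72)
n*s = 72*5793 = 417096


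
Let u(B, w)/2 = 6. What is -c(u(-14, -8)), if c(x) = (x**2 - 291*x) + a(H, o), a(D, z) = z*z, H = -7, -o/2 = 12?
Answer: 2772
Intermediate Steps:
u(B, w) = 12 (u(B, w) = 2*6 = 12)
o = -24 (o = -2*12 = -24)
a(D, z) = z**2
c(x) = 576 + x**2 - 291*x (c(x) = (x**2 - 291*x) + (-24)**2 = (x**2 - 291*x) + 576 = 576 + x**2 - 291*x)
-c(u(-14, -8)) = -(576 + 12**2 - 291*12) = -(576 + 144 - 3492) = -1*(-2772) = 2772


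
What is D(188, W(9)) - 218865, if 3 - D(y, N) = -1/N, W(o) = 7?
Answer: -1532033/7 ≈ -2.1886e+5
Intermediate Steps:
D(y, N) = 3 + 1/N (D(y, N) = 3 - (-1)/N = 3 + 1/N)
D(188, W(9)) - 218865 = (3 + 1/7) - 218865 = (3 + ⅐) - 218865 = 22/7 - 218865 = -1532033/7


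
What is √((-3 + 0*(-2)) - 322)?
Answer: 5*I*√13 ≈ 18.028*I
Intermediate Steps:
√((-3 + 0*(-2)) - 322) = √((-3 + 0) - 322) = √(-3 - 322) = √(-325) = 5*I*√13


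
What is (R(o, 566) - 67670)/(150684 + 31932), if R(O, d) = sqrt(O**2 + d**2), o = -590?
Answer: -33835/91308 + sqrt(167114)/91308 ≈ -0.36608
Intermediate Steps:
(R(o, 566) - 67670)/(150684 + 31932) = (sqrt((-590)**2 + 566**2) - 67670)/(150684 + 31932) = (sqrt(348100 + 320356) - 67670)/182616 = (sqrt(668456) - 67670)*(1/182616) = (2*sqrt(167114) - 67670)*(1/182616) = (-67670 + 2*sqrt(167114))*(1/182616) = -33835/91308 + sqrt(167114)/91308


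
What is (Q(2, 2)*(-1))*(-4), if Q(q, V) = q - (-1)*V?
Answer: 16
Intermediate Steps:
Q(q, V) = V + q (Q(q, V) = q + V = V + q)
(Q(2, 2)*(-1))*(-4) = ((2 + 2)*(-1))*(-4) = (4*(-1))*(-4) = -4*(-4) = 16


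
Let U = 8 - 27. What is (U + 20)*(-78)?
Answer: -78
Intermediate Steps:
U = -19
(U + 20)*(-78) = (-19 + 20)*(-78) = 1*(-78) = -78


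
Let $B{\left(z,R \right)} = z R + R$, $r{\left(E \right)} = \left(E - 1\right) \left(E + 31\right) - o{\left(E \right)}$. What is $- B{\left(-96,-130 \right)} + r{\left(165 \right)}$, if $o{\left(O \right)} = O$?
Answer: $19629$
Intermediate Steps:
$r{\left(E \right)} = - E + \left(-1 + E\right) \left(31 + E\right)$ ($r{\left(E \right)} = \left(E - 1\right) \left(E + 31\right) - E = \left(-1 + E\right) \left(31 + E\right) - E = - E + \left(-1 + E\right) \left(31 + E\right)$)
$B{\left(z,R \right)} = R + R z$ ($B{\left(z,R \right)} = R z + R = R + R z$)
$- B{\left(-96,-130 \right)} + r{\left(165 \right)} = - \left(-130\right) \left(1 - 96\right) + \left(-31 + 165^{2} + 29 \cdot 165\right) = - \left(-130\right) \left(-95\right) + \left(-31 + 27225 + 4785\right) = \left(-1\right) 12350 + 31979 = -12350 + 31979 = 19629$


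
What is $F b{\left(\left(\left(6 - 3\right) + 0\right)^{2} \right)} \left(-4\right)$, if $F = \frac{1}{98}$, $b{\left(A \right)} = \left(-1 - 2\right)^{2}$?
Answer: $- \frac{18}{49} \approx -0.36735$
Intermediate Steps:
$b{\left(A \right)} = 9$ ($b{\left(A \right)} = \left(-3\right)^{2} = 9$)
$F = \frac{1}{98} \approx 0.010204$
$F b{\left(\left(\left(6 - 3\right) + 0\right)^{2} \right)} \left(-4\right) = \frac{1}{98} \cdot 9 \left(-4\right) = \frac{9}{98} \left(-4\right) = - \frac{18}{49}$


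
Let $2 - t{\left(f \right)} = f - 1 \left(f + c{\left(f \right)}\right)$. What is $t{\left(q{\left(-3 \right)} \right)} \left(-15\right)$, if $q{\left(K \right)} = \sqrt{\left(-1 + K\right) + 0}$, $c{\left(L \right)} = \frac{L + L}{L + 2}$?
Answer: $-45 - 15 i \approx -45.0 - 15.0 i$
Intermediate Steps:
$c{\left(L \right)} = \frac{2 L}{2 + L}$
$q{\left(K \right)} = \sqrt{-1 + K}$
$t{\left(f \right)} = 2 + \frac{2 f}{2 + f}$ ($t{\left(f \right)} = 2 - \left(f - 1 \left(f + \frac{2 f}{2 + f}\right)\right) = 2 - \left(f - \left(f + \frac{2 f}{2 + f}\right)\right) = 2 - - \frac{2 f}{2 + f} = 2 + \frac{2 f}{2 + f}$)
$t{\left(q{\left(-3 \right)} \right)} \left(-15\right) = \frac{4 \left(1 + \sqrt{-1 - 3}\right)}{2 + \sqrt{-1 - 3}} \left(-15\right) = \frac{4 \left(1 + \sqrt{-4}\right)}{2 + \sqrt{-4}} \left(-15\right) = \frac{4 \left(1 + 2 i\right)}{2 + 2 i} \left(-15\right) = 4 \frac{2 - 2 i}{8} \left(1 + 2 i\right) \left(-15\right) = \frac{\left(1 + 2 i\right) \left(2 - 2 i\right)}{2} \left(-15\right) = - \frac{15 \left(1 + 2 i\right) \left(2 - 2 i\right)}{2}$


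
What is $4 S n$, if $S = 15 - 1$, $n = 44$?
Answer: $2464$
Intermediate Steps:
$S = 14$ ($S = 15 - 1 = 14$)
$4 S n = 4 \cdot 14 \cdot 44 = 56 \cdot 44 = 2464$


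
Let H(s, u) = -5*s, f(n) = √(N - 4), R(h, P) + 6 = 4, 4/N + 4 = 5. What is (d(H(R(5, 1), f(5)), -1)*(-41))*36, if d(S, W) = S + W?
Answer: -13284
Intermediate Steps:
N = 4 (N = 4/(-4 + 5) = 4/1 = 4*1 = 4)
R(h, P) = -2 (R(h, P) = -6 + 4 = -2)
f(n) = 0 (f(n) = √(4 - 4) = √0 = 0)
(d(H(R(5, 1), f(5)), -1)*(-41))*36 = ((-5*(-2) - 1)*(-41))*36 = ((10 - 1)*(-41))*36 = (9*(-41))*36 = -369*36 = -13284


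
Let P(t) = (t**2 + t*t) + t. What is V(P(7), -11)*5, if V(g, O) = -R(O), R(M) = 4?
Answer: -20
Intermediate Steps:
P(t) = t + 2*t**2 (P(t) = (t**2 + t**2) + t = 2*t**2 + t = t + 2*t**2)
V(g, O) = -4 (V(g, O) = -1*4 = -4)
V(P(7), -11)*5 = -4*5 = -20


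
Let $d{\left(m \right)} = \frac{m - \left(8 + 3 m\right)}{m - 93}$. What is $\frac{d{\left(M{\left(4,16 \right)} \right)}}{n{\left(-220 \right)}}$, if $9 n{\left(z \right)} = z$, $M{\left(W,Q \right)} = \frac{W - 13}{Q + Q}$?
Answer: $- \frac{357}{109450} \approx -0.0032618$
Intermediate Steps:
$M{\left(W,Q \right)} = \frac{-13 + W}{2 Q}$
$n{\left(z \right)} = \frac{z}{9}$
$d{\left(m \right)} = \frac{-8 - 2 m}{-93 + m}$ ($d{\left(m \right)} = \frac{m - \left(8 + 3 m\right)}{-93 + m} = \frac{-8 - 2 m}{-93 + m}$)
$\frac{d{\left(M{\left(4,16 \right)} \right)}}{n{\left(-220 \right)}} = \frac{2 \frac{1}{-93 + \frac{-13 + 4}{2 \cdot 16}} \left(-4 - \frac{-13 + 4}{2 \cdot 16}\right)}{\frac{1}{9} \left(-220\right)} = \frac{2 \frac{1}{-93 + \frac{1}{2} \cdot \frac{1}{16} \left(-9\right)} \left(-4 - \frac{1}{2} \cdot \frac{1}{16} \left(-9\right)\right)}{- \frac{220}{9}} = \frac{2 \left(-4 - - \frac{9}{32}\right)}{-93 - \frac{9}{32}} \left(- \frac{9}{220}\right) = \frac{2 \left(-4 + \frac{9}{32}\right)}{- \frac{2985}{32}} \left(- \frac{9}{220}\right) = 2 \left(- \frac{32}{2985}\right) \left(- \frac{119}{32}\right) \left(- \frac{9}{220}\right) = \frac{238}{2985} \left(- \frac{9}{220}\right) = - \frac{357}{109450}$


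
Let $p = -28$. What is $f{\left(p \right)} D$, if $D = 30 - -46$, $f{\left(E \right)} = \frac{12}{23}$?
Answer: $\frac{912}{23} \approx 39.652$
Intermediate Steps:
$f{\left(E \right)} = \frac{12}{23}$ ($f{\left(E \right)} = 12 \cdot \frac{1}{23} = \frac{12}{23}$)
$D = 76$ ($D = 30 + 46 = 76$)
$f{\left(p \right)} D = \frac{12}{23} \cdot 76 = \frac{912}{23}$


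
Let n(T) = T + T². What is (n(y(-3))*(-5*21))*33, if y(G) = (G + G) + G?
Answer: -249480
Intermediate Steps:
y(G) = 3*G (y(G) = 2*G + G = 3*G)
(n(y(-3))*(-5*21))*33 = (((3*(-3))*(1 + 3*(-3)))*(-5*21))*33 = (-9*(1 - 9)*(-105))*33 = (-9*(-8)*(-105))*33 = (72*(-105))*33 = -7560*33 = -249480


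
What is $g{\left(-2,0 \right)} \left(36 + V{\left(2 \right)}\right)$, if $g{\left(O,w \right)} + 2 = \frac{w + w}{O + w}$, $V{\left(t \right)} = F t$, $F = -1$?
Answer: $-68$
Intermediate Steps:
$V{\left(t \right)} = - t$
$g{\left(O,w \right)} = -2 + \frac{2 w}{O + w}$ ($g{\left(O,w \right)} = -2 + \frac{w + w}{O + w} = -2 + \frac{2 w}{O + w}$)
$g{\left(-2,0 \right)} \left(36 + V{\left(2 \right)}\right) = \left(-2\right) \left(-2\right) \frac{1}{-2 + 0} \left(36 - 2\right) = \left(-2\right) \left(-2\right) \frac{1}{-2} \left(36 - 2\right) = \left(-2\right) \left(-2\right) \left(- \frac{1}{2}\right) 34 = \left(-2\right) 34 = -68$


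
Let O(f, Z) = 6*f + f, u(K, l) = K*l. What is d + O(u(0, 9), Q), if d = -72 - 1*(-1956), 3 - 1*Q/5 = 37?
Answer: 1884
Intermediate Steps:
Q = -170 (Q = 15 - 5*37 = 15 - 185 = -170)
d = 1884 (d = -72 + 1956 = 1884)
O(f, Z) = 7*f
d + O(u(0, 9), Q) = 1884 + 7*(0*9) = 1884 + 7*0 = 1884 + 0 = 1884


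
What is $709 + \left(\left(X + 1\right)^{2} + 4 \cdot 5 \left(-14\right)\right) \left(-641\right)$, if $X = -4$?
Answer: $174420$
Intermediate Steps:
$709 + \left(\left(X + 1\right)^{2} + 4 \cdot 5 \left(-14\right)\right) \left(-641\right) = 709 + \left(\left(-4 + 1\right)^{2} + 4 \cdot 5 \left(-14\right)\right) \left(-641\right) = 709 + \left(\left(-3\right)^{2} + 20 \left(-14\right)\right) \left(-641\right) = 709 + \left(9 - 280\right) \left(-641\right) = 709 - -173711 = 709 + 173711 = 174420$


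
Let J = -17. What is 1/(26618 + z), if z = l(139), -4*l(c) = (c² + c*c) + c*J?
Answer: 4/70193 ≈ 5.6986e-5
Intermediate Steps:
l(c) = -c²/2 + 17*c/4 (l(c) = -((c² + c*c) + c*(-17))/4 = -((c² + c²) - 17*c)/4 = -(2*c² - 17*c)/4 = -(-17*c + 2*c²)/4 = -c²/2 + 17*c/4)
z = -36279/4 (z = (¼)*139*(17 - 2*139) = (¼)*139*(17 - 278) = (¼)*139*(-261) = -36279/4 ≈ -9069.8)
1/(26618 + z) = 1/(26618 - 36279/4) = 1/(70193/4) = 4/70193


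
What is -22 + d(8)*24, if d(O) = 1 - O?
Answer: -190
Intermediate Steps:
-22 + d(8)*24 = -22 + (1 - 1*8)*24 = -22 + (1 - 8)*24 = -22 - 7*24 = -22 - 168 = -190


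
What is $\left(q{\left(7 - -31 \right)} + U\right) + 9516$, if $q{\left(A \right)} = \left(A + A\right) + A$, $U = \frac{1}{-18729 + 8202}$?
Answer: $\frac{101375009}{10527} \approx 9630.0$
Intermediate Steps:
$U = - \frac{1}{10527}$ ($U = \frac{1}{-10527} = - \frac{1}{10527} \approx -9.4994 \cdot 10^{-5}$)
$q{\left(A \right)} = 3 A$ ($q{\left(A \right)} = 2 A + A = 3 A$)
$\left(q{\left(7 - -31 \right)} + U\right) + 9516 = \left(3 \left(7 - -31\right) - \frac{1}{10527}\right) + 9516 = \left(3 \left(7 + 31\right) - \frac{1}{10527}\right) + 9516 = \left(3 \cdot 38 - \frac{1}{10527}\right) + 9516 = \left(114 - \frac{1}{10527}\right) + 9516 = \frac{1200077}{10527} + 9516 = \frac{101375009}{10527}$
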